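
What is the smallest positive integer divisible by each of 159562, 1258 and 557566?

96816317806

159562 = 2 · 13 · 17 · 19²; 1258 = 2 · 17 · 37; 557566 = 2 · 17 · 23² · 31
lcm takes max exponent of each prime: 2 · 13 · 17 · 19² · 23² · 31 · 37 = 96816317806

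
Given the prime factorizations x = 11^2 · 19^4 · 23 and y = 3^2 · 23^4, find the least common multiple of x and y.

max exponent per prime: 3^2 · 11^2 · 19^4 · 23^4 = 39714914108529

39714914108529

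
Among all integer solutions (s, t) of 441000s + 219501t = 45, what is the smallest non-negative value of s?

Euclid: 441000 = 2·219501 + 1998; 219501 = 109·1998 + 1719; 1998 = 1·1719 + 279; 1719 = 6·279 + 45; 279 = 6·45 + 9; 45 = 5·9 + 0 → gcd = 9; 45 = 9·5.
Back-substitution yields 441000·(4724) + 219501·(-9491) = 9, so one solution is s = 4724·5 = 23620, t = -9491·5 = -47455.
Solutions in s differ by 219501/9 = 24389; the one in [0, 24389) is 23620 mod 24389 = 23620.

23620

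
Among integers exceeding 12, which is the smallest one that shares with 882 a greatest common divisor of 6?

24

Multiples of 6 above 12: 6·3, 6·4, … . Need the cofactor coprime to 882/6 = 147.
Checking s = 3, 4, … the first with gcd(s, 147) = 1 is s = 4, giving 24.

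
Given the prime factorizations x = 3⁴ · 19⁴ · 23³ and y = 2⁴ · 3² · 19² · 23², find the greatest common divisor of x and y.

1718721

min exponent per shared prime: 3² · 19² · 23² = 1718721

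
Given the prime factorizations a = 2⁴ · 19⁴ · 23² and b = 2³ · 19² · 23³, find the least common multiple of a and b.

max exponent per prime: 2⁴ · 19⁴ · 23³ = 25369849712

25369849712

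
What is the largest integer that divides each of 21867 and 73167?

3

21867 = 3 · 37 · 197
73167 = 3 · 29³
Common: 3 = 3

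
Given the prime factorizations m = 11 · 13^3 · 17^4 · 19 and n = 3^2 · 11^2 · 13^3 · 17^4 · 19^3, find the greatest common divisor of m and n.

min exponent per shared prime: 11 · 13^3 · 17^4 · 19 = 38350588133

38350588133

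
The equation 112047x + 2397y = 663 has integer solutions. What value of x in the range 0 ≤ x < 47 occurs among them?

42

gcd(112047, 2397) = 51 (Euclid: 112047 = 46·2397 + 1785; 2397 = 1·1785 + 612; 1785 = 2·612 + 561; 612 = 1·561 + 51; 561 = 11·51 + 0), and 51 | 663.
Extended Euclid: 112047·(-4) + 2397·(187) = 51. Scale by 13: x₀ = -52.
General solution x = x₀ + 47t; reducing mod 47 gives x = 42 (and y = -1963).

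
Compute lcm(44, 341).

1364

gcd first: 341 = 7·44 + 33; 44 = 1·33 + 11; 33 = 3·11 + 0 → gcd = 11
lcm = 44·341/gcd = 15004/11 = 1364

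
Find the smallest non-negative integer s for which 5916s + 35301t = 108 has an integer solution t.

Euclid: 35301 = 5·5916 + 5721; 5916 = 1·5721 + 195; 5721 = 29·195 + 66; 195 = 2·66 + 63; 66 = 1·63 + 3; 63 = 21·3 + 0 → gcd = 3; 108 = 3·36.
Back-substitution yields 5916·(-543) + 35301·(91) = 3, so one solution is s = -543·36 = -19548, t = 91·36 = 3276.
Solutions in s differ by 35301/3 = 11767; the one in [0, 11767) is -19548 mod 11767 = 3986.

3986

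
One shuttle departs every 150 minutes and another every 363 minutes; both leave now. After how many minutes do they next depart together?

150 = 2 · 3 · 5²; 363 = 3 · 11²
max exponents: 2 · 3 · 5² · 11² = 18150

18150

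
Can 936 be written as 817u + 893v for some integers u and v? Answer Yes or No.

gcd(817, 893): 893 = 1·817 + 76; 817 = 10·76 + 57; 76 = 1·57 + 19; 57 = 3·19 + 0 → 19
19 does not divide 936, so a solution does not exist.

No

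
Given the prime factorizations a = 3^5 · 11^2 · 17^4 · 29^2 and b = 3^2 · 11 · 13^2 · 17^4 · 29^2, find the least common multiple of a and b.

349035844813227

max exponent per prime: 3^5 · 11^2 · 13^2 · 17^4 · 29^2 = 349035844813227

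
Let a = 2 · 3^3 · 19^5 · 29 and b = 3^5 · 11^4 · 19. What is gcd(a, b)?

min exponent per shared prime: 3^3 · 19 = 513

513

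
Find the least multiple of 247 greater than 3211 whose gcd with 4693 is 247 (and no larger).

gcd(x, 4693) = 247 forces 247 | x; write x = 247s. Then gcd(247s, 247·19) = 247·gcd(s, 19), so need gcd(s, 19) = 1.
247s > 3211 gives s ≥ 14. The least s ≥ 14 coprime to 19 is 14, so x = 247·14 = 3458.

3458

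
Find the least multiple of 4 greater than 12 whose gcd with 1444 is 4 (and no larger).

16

1444 = 4·361. Any t with gcd(t, 1444) = 4 is a multiple of 4, say 4s, with s coprime to 361.
Need s > 12/4, so s ≥ 4. First s ≥ 4 with gcd(s, 361) = 1 is s = 4. Thus t = 4·4 = 16.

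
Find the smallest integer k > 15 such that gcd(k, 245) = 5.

Multiples of 5 above 15: 5·4, 5·5, … . Need the cofactor coprime to 245/5 = 49.
Checking s = 4, 5, … the first with gcd(s, 49) = 1 is s = 4, giving 20.

20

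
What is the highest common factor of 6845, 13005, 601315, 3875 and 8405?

gcd(6845, 13005): 13005 = 1·6845 + 6160; 6845 = 1·6160 + 685; 6160 = 8·685 + 680; 685 = 1·680 + 5; 680 = 136·5 + 0 → 5
gcd(5, 601315): 601315 = 120263·5 + 0 → 5
gcd(5, 3875): 3875 = 775·5 + 0 → 5
gcd(5, 8405): 8405 = 1681·5 + 0 → 5

5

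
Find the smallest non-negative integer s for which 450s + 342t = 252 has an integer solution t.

15

Euclid: 450 = 1·342 + 108; 342 = 3·108 + 18; 108 = 6·18 + 0 → gcd = 18; 252 = 18·14.
Back-substitution yields 450·(-3) + 342·(4) = 18, so one solution is s = -3·14 = -42, t = 4·14 = 56.
Solutions in s differ by 342/18 = 19; the one in [0, 19) is -42 mod 19 = 15.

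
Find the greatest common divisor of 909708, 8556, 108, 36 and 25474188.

gcd(909708, 8556): 909708 = 106·8556 + 2772; 8556 = 3·2772 + 240; 2772 = 11·240 + 132; 240 = 1·132 + 108; 132 = 1·108 + 24; 108 = 4·24 + 12; 24 = 2·12 + 0 → 12
gcd(12, 108): 108 = 9·12 + 0 → 12
gcd(12, 36): 36 = 3·12 + 0 → 12
gcd(12, 25474188): 25474188 = 2122849·12 + 0 → 12

12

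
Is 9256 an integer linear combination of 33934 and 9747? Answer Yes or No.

By Bézout, 33934p + 9747q = 9256 has integer solutions iff gcd(33934, 9747) | 9256.
Euclid: 33934 = 3·9747 + 4693; 9747 = 2·4693 + 361; 4693 = 13·361 + 0. gcd = 361; 9256 mod 361 = 231. No.

No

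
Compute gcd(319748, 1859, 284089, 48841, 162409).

169

gcd(319748, 1859): 319748 = 172·1859 + 0 → 1859
gcd(1859, 284089): 284089 = 152·1859 + 1521; 1859 = 1·1521 + 338; 1521 = 4·338 + 169; 338 = 2·169 + 0 → 169
gcd(169, 48841): 48841 = 289·169 + 0 → 169
gcd(169, 162409): 162409 = 961·169 + 0 → 169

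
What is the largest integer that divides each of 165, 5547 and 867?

3

gcd(165, 5547): 5547 = 33·165 + 102; 165 = 1·102 + 63; 102 = 1·63 + 39; 63 = 1·39 + 24; 39 = 1·24 + 15; 24 = 1·15 + 9; 15 = 1·9 + 6; 9 = 1·6 + 3; 6 = 2·3 + 0 → 3
gcd(3, 867): 867 = 289·3 + 0 → 3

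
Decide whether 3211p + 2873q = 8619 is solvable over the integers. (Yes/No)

gcd(3211, 2873): 3211 = 1·2873 + 338; 2873 = 8·338 + 169; 338 = 2·169 + 0 → 169
169 divides 8619, so a solution exists.

Yes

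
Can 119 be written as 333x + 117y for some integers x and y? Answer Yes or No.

gcd(333, 117): 333 = 2·117 + 99; 117 = 1·99 + 18; 99 = 5·18 + 9; 18 = 2·9 + 0 → 9
9 does not divide 119, so a solution does not exist.

No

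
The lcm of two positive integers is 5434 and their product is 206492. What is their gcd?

From gcd × lcm = mn: gcd = 206492 / 5434 = 38.

38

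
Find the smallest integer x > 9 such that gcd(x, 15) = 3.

Multiples of 3 above 9: 3·4, 3·5, … . Need the cofactor coprime to 15/3 = 5.
Checking s = 4, 5, … the first with gcd(s, 5) = 1 is s = 4, giving 12.

12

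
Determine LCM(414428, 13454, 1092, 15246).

lcm(414428, 13454) = 414428·13454/gcd = 5575714312/14 = 398265308
lcm(398265308, 1092) = 398265308·1092/gcd = 434905716336/28 = 15532347012
lcm(15532347012, 15246) = 15532347012·15246/gcd = 236806162544952/42 = 5638241965356

5638241965356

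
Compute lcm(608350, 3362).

608350 = 2 · 5² · 23³; 3362 = 2 · 41²
max exponents: 2 · 5² · 23³ · 41² = 1022636350

1022636350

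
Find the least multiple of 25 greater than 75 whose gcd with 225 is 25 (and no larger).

225 = 25·9. Any x with gcd(x, 225) = 25 is a multiple of 25, say 25s, with s coprime to 9.
Need s > 75/25, so s ≥ 4. First s ≥ 4 with gcd(s, 9) = 1 is s = 4. Thus x = 25·4 = 100.

100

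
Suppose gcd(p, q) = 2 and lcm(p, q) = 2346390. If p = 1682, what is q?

Using pq = gcd(p,q)·lcm(p,q) = 2·2346390 = 4692780, we get q = 4692780/1682 = 2790.

2790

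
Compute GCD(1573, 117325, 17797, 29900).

13

gcd(1573, 117325): 117325 = 74·1573 + 923; 1573 = 1·923 + 650; 923 = 1·650 + 273; 650 = 2·273 + 104; 273 = 2·104 + 65; 104 = 1·65 + 39; 65 = 1·39 + 26; 39 = 1·26 + 13; 26 = 2·13 + 0 → 13
gcd(13, 17797): 17797 = 1369·13 + 0 → 13
gcd(13, 29900): 29900 = 2300·13 + 0 → 13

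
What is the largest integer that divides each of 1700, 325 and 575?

gcd(1700, 325): 1700 = 5·325 + 75; 325 = 4·75 + 25; 75 = 3·25 + 0 → 25
gcd(25, 575): 575 = 23·25 + 0 → 25

25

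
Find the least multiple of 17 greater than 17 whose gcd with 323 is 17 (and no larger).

gcd(k, 323) = 17 forces 17 | k; write k = 17s. Then gcd(17s, 17·19) = 17·gcd(s, 19), so need gcd(s, 19) = 1.
17s > 17 gives s ≥ 2. The least s ≥ 2 coprime to 19 is 2, so k = 17·2 = 34.

34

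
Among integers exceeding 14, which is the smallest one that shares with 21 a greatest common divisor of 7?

28

Multiples of 7 above 14: 7·3, 7·4, … . Need the cofactor coprime to 21/7 = 3.
Checking s = 3, 4, … the first with gcd(s, 3) = 1 is s = 4, giving 28.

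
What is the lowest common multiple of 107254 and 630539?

gcd first: 630539 = 5·107254 + 94269; 107254 = 1·94269 + 12985; 94269 = 7·12985 + 3374; 12985 = 3·3374 + 2863; 3374 = 1·2863 + 511; 2863 = 5·511 + 308; 511 = 1·308 + 203; 308 = 1·203 + 105; 203 = 1·105 + 98; 105 = 1·98 + 7; 98 = 14·7 + 0 → gcd = 7
lcm = 107254·630539/gcd = 67627829906/7 = 9661118558

9661118558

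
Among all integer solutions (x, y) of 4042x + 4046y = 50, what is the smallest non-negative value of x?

gcd(4042, 4046) = 2 (Euclid: 4046 = 1·4042 + 4; 4042 = 1010·4 + 2; 4 = 2·2 + 0), and 2 | 50.
Extended Euclid: 4042·(1011) + 4046·(-1010) = 2. Scale by 25: x₀ = 25275.
General solution x = x₀ + 2023t; reducing mod 2023 gives x = 999 (and y = -998).

999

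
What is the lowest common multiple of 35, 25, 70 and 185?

12950

lcm(35, 25) = 35·25/gcd = 875/5 = 175
lcm(175, 70) = 175·70/gcd = 12250/35 = 350
lcm(350, 185) = 350·185/gcd = 64750/5 = 12950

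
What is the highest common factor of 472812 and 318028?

Euclid: 472812 = 1·318028 + 154784; 318028 = 2·154784 + 8460; 154784 = 18·8460 + 2504; 8460 = 3·2504 + 948; 2504 = 2·948 + 608; 948 = 1·608 + 340; 608 = 1·340 + 268; 340 = 1·268 + 72; 268 = 3·72 + 52; 72 = 1·52 + 20; 52 = 2·20 + 12; 20 = 1·12 + 8; 12 = 1·8 + 4; 8 = 2·4 + 0. Last nonzero remainder: 4.

4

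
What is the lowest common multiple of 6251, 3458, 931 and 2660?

11376820

lcm(6251, 3458) = 6251·3458/gcd = 21615958/133 = 162526
lcm(162526, 931) = 162526·931/gcd = 151311706/133 = 1137682
lcm(1137682, 2660) = 1137682·2660/gcd = 3026234120/266 = 11376820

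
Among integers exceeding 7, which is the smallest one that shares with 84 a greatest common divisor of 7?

35

Multiples of 7 above 7: 7·2, 7·3, … . Need the cofactor coprime to 84/7 = 12.
Checking s = 2, 3, … the first with gcd(s, 12) = 1 is s = 5, giving 35.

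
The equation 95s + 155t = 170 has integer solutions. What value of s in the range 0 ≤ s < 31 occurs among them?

23

Reduce mod 155: 95s ≡ 170 (mod 155). With g = gcd(95, 155) = 5 dividing 170, divide through: 19s ≡ 34 (mod 31).
Since gcd(19, 31) = 1, s ≡ 34·(19)⁻¹ ≡ 23 (mod 31). Smallest non-negative: 23.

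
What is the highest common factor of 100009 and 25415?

13

Euclid: 100009 = 3·25415 + 23764; 25415 = 1·23764 + 1651; 23764 = 14·1651 + 650; 1651 = 2·650 + 351; 650 = 1·351 + 299; 351 = 1·299 + 52; 299 = 5·52 + 39; 52 = 1·39 + 13; 39 = 3·13 + 0. Last nonzero remainder: 13.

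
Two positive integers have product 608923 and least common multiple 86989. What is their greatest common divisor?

7

From gcd × lcm = uv: gcd = 608923 / 86989 = 7.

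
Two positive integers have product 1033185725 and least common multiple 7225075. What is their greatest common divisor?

143

From gcd × lcm = uv: gcd = 1033185725 / 7225075 = 143.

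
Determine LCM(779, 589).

779 = 19 · 41; 589 = 19 · 31
max exponents: 19 · 31 · 41 = 24149

24149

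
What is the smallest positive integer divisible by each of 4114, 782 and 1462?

4114 = 2 · 11² · 17; 782 = 2 · 17 · 23; 1462 = 2 · 17 · 43
lcm takes max exponent of each prime: 2 · 11² · 17 · 23 · 43 = 4068746

4068746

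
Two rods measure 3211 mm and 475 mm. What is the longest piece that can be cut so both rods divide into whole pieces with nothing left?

Euclid: 3211 = 6·475 + 361; 475 = 1·361 + 114; 361 = 3·114 + 19; 114 = 6·19 + 0. Last nonzero remainder: 19.

19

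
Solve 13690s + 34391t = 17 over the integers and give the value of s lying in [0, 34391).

Reduce mod 34391: 13690s ≡ 17 (mod 34391). With g = gcd(13690, 34391) = 1 dividing 17, divide through: 13690s ≡ 17 (mod 34391).
Since gcd(13690, 34391) = 1, s ≡ 17·(13690)⁻¹ ≡ 4454 (mod 34391). Smallest non-negative: 4454.

4454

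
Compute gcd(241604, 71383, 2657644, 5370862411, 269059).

5491

gcd(241604, 71383): 241604 = 3·71383 + 27455; 71383 = 2·27455 + 16473; 27455 = 1·16473 + 10982; 16473 = 1·10982 + 5491; 10982 = 2·5491 + 0 → 5491
gcd(5491, 2657644): 2657644 = 484·5491 + 0 → 5491
gcd(5491, 5370862411): 5370862411 = 978121·5491 + 0 → 5491
gcd(5491, 269059): 269059 = 49·5491 + 0 → 5491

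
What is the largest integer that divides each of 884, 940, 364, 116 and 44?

4

gcd(884, 940): 940 = 1·884 + 56; 884 = 15·56 + 44; 56 = 1·44 + 12; 44 = 3·12 + 8; 12 = 1·8 + 4; 8 = 2·4 + 0 → 4
gcd(4, 364): 364 = 91·4 + 0 → 4
gcd(4, 116): 116 = 29·4 + 0 → 4
gcd(4, 44): 44 = 11·4 + 0 → 4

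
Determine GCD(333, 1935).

Euclid: 1935 = 5·333 + 270; 333 = 1·270 + 63; 270 = 4·63 + 18; 63 = 3·18 + 9; 18 = 2·9 + 0. Last nonzero remainder: 9.

9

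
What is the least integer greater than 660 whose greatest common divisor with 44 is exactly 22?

682

44 = 22·2. Any a with gcd(a, 44) = 22 is a multiple of 22, say 22s, with s coprime to 2.
Need s > 660/22, so s ≥ 31. First s ≥ 31 with gcd(s, 2) = 1 is s = 31. Thus a = 22·31 = 682.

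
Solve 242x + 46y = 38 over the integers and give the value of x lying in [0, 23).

Euclid: 242 = 5·46 + 12; 46 = 3·12 + 10; 12 = 1·10 + 2; 10 = 5·2 + 0 → gcd = 2; 38 = 2·19.
Back-substitution yields 242·(4) + 46·(-21) = 2, so one solution is x = 4·19 = 76, y = -21·19 = -399.
Solutions in x differ by 46/2 = 23; the one in [0, 23) is 76 mod 23 = 7.

7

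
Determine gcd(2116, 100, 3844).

4

gcd(2116, 100): 2116 = 21·100 + 16; 100 = 6·16 + 4; 16 = 4·4 + 0 → 4
gcd(4, 3844): 3844 = 961·4 + 0 → 4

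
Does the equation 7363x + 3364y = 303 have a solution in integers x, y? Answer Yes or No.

Yes

gcd(7363, 3364): 7363 = 2·3364 + 635; 3364 = 5·635 + 189; 635 = 3·189 + 68; 189 = 2·68 + 53; 68 = 1·53 + 15; 53 = 3·15 + 8; 15 = 1·8 + 7; 8 = 1·7 + 1; 7 = 7·1 + 0 → 1
1 divides 303, so a solution exists.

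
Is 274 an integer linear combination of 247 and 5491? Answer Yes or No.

No

gcd(247, 5491): 5491 = 22·247 + 57; 247 = 4·57 + 19; 57 = 3·19 + 0 → 19
19 does not divide 274, so a solution does not exist.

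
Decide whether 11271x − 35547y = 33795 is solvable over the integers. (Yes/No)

No

gcd(11271, 35547): 35547 = 3·11271 + 1734; 11271 = 6·1734 + 867; 1734 = 2·867 + 0 → 867
867 does not divide 33795, so a solution does not exist.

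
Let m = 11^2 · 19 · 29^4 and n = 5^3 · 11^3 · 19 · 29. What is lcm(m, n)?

2235803651125

max exponent per prime: 5^3 · 11^3 · 19 · 29^4 = 2235803651125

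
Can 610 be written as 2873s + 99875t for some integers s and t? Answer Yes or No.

No

By Bézout, 2873s + 99875t = 610 has integer solutions iff gcd(2873, 99875) | 610.
Euclid: 99875 = 34·2873 + 2193; 2873 = 1·2193 + 680; 2193 = 3·680 + 153; 680 = 4·153 + 68; 153 = 2·68 + 17; 68 = 4·17 + 0. gcd = 17; 610 mod 17 = 15. No.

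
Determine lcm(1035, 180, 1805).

1494540

1035 = 3² · 5 · 23; 180 = 2² · 3² · 5; 1805 = 5 · 19²
lcm takes max exponent of each prime: 2² · 3² · 5 · 19² · 23 = 1494540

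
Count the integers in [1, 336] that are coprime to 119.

271

Prime factors of 119: 7, 17. Count integers ≤ 336 divisible by none of them.
By inclusion–exclusion: 336 − ⌊336/7⌋ − ⌊336/17⌋ + ⌊336/119⌋ = 271.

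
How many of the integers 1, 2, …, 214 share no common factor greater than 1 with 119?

119 = 7·17. Inclusion–exclusion on these primes:
214 − ⌊214/7⌋ − ⌊214/17⌋ + ⌊214/119⌋ = 173

173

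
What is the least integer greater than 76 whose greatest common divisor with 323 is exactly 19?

95

323 = 19·17. Any x with gcd(x, 323) = 19 is a multiple of 19, say 19s, with s coprime to 17.
Need s > 76/19, so s ≥ 5. First s ≥ 5 with gcd(s, 17) = 1 is s = 5. Thus x = 19·5 = 95.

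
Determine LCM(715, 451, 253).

715 = 5 · 11 · 13; 451 = 11 · 41; 253 = 11 · 23
lcm takes max exponent of each prime: 5 · 11 · 13 · 23 · 41 = 674245

674245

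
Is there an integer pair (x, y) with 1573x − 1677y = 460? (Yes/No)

No

By Bézout, 1573x − 1677y = 460 has integer solutions iff gcd(1573, 1677) | 460.
Euclid: 1677 = 1·1573 + 104; 1573 = 15·104 + 13; 104 = 8·13 + 0. gcd = 13; 460 mod 13 = 5. No.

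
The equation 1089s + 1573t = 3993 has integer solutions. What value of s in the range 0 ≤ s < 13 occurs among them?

Reduce mod 1573: 1089s ≡ 3993 (mod 1573). With g = gcd(1089, 1573) = 121 dividing 3993, divide through: 9s ≡ 33 (mod 13).
Since gcd(9, 13) = 1, s ≡ 33·(9)⁻¹ ≡ 8 (mod 13). Smallest non-negative: 8.

8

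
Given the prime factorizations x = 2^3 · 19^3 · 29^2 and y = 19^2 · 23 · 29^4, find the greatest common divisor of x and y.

min exponent per shared prime: 19^2 · 29^2 = 303601

303601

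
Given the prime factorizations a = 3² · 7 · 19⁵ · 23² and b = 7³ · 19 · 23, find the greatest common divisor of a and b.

min exponent per shared prime: 7 · 19 · 23 = 3059

3059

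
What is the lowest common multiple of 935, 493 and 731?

935 = 5 · 11 · 17; 493 = 17 · 29; 731 = 17 · 43
lcm takes max exponent of each prime: 5 · 11 · 17 · 29 · 43 = 1165945

1165945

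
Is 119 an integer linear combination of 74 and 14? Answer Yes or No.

By Bézout, 74s − 14t = 119 has integer solutions iff gcd(74, 14) | 119.
Euclid: 74 = 5·14 + 4; 14 = 3·4 + 2; 4 = 2·2 + 0. gcd = 2; 119 mod 2 = 1. No.

No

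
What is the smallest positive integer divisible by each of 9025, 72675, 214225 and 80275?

9025 = 5² · 19²; 72675 = 3² · 5² · 17 · 19; 214225 = 5² · 11 · 19 · 41; 80275 = 5² · 13² · 19
lcm takes max exponent of each prime: 3² · 5² · 11 · 13² · 17 · 19² · 41 = 105245100675

105245100675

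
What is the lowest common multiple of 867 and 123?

gcd first: 867 = 7·123 + 6; 123 = 20·6 + 3; 6 = 2·3 + 0 → gcd = 3
lcm = 867·123/gcd = 106641/3 = 35547

35547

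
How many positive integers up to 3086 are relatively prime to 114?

Prime factors of 114: 2, 3, 19. Count integers ≤ 3086 divisible by none of them.
By inclusion–exclusion: 3086 − ⌊3086/2⌋ − ⌊3086/3⌋ − ⌊3086/19⌋ + ⌊3086/6⌋ + ⌊3086/38⌋ + ⌊3086/57⌋ − ⌊3086/114⌋ = 975.

975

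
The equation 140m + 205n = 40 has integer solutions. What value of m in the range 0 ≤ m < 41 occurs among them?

Euclid: 205 = 1·140 + 65; 140 = 2·65 + 10; 65 = 6·10 + 5; 10 = 2·5 + 0 → gcd = 5; 40 = 5·8.
Back-substitution yields 140·(-19) + 205·(13) = 5, so one solution is m = -19·8 = -152, n = 13·8 = 104.
Solutions in m differ by 205/5 = 41; the one in [0, 41) is -152 mod 41 = 12.

12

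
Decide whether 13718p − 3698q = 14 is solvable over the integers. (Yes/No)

Yes

gcd(13718, 3698): 13718 = 3·3698 + 2624; 3698 = 1·2624 + 1074; 2624 = 2·1074 + 476; 1074 = 2·476 + 122; 476 = 3·122 + 110; 122 = 1·110 + 12; 110 = 9·12 + 2; 12 = 6·2 + 0 → 2
2 divides 14, so a solution exists.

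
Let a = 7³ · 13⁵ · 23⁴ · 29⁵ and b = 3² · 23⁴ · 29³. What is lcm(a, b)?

max exponent per prime: 3² · 7³ · 13⁵ · 23⁴ · 29⁵ = 6578921805628556557719

6578921805628556557719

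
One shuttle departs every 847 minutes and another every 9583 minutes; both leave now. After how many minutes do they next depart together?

gcd first: 9583 = 11·847 + 266; 847 = 3·266 + 49; 266 = 5·49 + 21; 49 = 2·21 + 7; 21 = 3·7 + 0 → gcd = 7
lcm = 847·9583/gcd = 8116801/7 = 1159543

1159543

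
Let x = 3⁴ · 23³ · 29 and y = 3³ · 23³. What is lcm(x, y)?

max exponent per prime: 3⁴ · 23³ · 29 = 28580283

28580283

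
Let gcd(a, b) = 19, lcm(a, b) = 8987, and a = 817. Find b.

Using ab = gcd(a,b)·lcm(a,b) = 19·8987 = 170753, we get b = 170753/817 = 209.

209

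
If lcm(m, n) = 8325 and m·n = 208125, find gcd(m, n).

gcd·lcm = product, so gcd = 208125/8325 = 25.

25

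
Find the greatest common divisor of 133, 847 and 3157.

gcd(133, 847): 847 = 6·133 + 49; 133 = 2·49 + 35; 49 = 1·35 + 14; 35 = 2·14 + 7; 14 = 2·7 + 0 → 7
gcd(7, 3157): 3157 = 451·7 + 0 → 7

7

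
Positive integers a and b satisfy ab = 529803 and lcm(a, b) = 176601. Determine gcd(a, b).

3

From gcd × lcm = ab: gcd = 529803 / 176601 = 3.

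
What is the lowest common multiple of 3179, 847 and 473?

lcm(3179, 847) = 3179·847/gcd = 2692613/11 = 244783
lcm(244783, 473) = 244783·473/gcd = 115782359/11 = 10525669

10525669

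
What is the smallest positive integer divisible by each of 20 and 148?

gcd first: 148 = 7·20 + 8; 20 = 2·8 + 4; 8 = 2·4 + 0 → gcd = 4
lcm = 20·148/gcd = 2960/4 = 740

740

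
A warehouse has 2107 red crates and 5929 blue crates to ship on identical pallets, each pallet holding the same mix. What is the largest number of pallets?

2107 = 7² · 43
5929 = 7² · 11²
Common: 7² = 49

49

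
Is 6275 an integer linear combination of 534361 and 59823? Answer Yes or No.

No

By Bézout, 534361p − 59823q = 6275 has integer solutions iff gcd(534361, 59823) | 6275.
Euclid: 534361 = 8·59823 + 55777; 59823 = 1·55777 + 4046; 55777 = 13·4046 + 3179; 4046 = 1·3179 + 867; 3179 = 3·867 + 578; 867 = 1·578 + 289; 578 = 2·289 + 0. gcd = 289; 6275 mod 289 = 206. No.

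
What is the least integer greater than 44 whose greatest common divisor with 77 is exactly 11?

55

gcd(x, 77) = 11 forces 11 | x; write x = 11s. Then gcd(11s, 11·7) = 11·gcd(s, 7), so need gcd(s, 7) = 1.
11s > 44 gives s ≥ 5. The least s ≥ 5 coprime to 7 is 5, so x = 11·5 = 55.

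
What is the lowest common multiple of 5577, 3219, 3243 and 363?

71157182811

5577 = 3 · 11 · 13²; 3219 = 3 · 29 · 37; 3243 = 3 · 23 · 47; 363 = 3 · 11²
lcm takes max exponent of each prime: 3 · 11² · 13² · 23 · 29 · 37 · 47 = 71157182811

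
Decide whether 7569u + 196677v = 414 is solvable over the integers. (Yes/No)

By Bézout, 7569u + 196677v = 414 has integer solutions iff gcd(7569, 196677) | 414.
Euclid: 196677 = 25·7569 + 7452; 7569 = 1·7452 + 117; 7452 = 63·117 + 81; 117 = 1·81 + 36; 81 = 2·36 + 9; 36 = 4·9 + 0. gcd = 9; 414 mod 9 = 0. Yes.

Yes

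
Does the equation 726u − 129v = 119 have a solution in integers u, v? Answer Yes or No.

By Bézout, 726u − 129v = 119 has integer solutions iff gcd(726, 129) | 119.
Euclid: 726 = 5·129 + 81; 129 = 1·81 + 48; 81 = 1·48 + 33; 48 = 1·33 + 15; 33 = 2·15 + 3; 15 = 5·3 + 0. gcd = 3; 119 mod 3 = 2. No.

No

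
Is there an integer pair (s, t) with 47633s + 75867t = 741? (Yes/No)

By Bézout, 47633s + 75867t = 741 has integer solutions iff gcd(47633, 75867) | 741.
Euclid: 75867 = 1·47633 + 28234; 47633 = 1·28234 + 19399; 28234 = 1·19399 + 8835; 19399 = 2·8835 + 1729; 8835 = 5·1729 + 190; 1729 = 9·190 + 19; 190 = 10·19 + 0. gcd = 19; 741 mod 19 = 0. Yes.

Yes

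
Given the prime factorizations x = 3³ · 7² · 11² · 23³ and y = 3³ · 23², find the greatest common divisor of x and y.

14283

min exponent per shared prime: 3³ · 23² = 14283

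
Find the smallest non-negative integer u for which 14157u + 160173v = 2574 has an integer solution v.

Euclid: 160173 = 11·14157 + 4446; 14157 = 3·4446 + 819; 4446 = 5·819 + 351; 819 = 2·351 + 117; 351 = 3·117 + 0 → gcd = 117; 2574 = 117·22.
Back-substitution yields 14157·(396) + 160173·(-35) = 117, so one solution is u = 396·22 = 8712, v = -35·22 = -770.
Solutions in u differ by 160173/117 = 1369; the one in [0, 1369) is 8712 mod 1369 = 498.

498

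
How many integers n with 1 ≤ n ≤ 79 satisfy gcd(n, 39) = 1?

49

39 = 3·13. Inclusion–exclusion on these primes:
79 − ⌊79/3⌋ − ⌊79/13⌋ + ⌊79/39⌋ = 49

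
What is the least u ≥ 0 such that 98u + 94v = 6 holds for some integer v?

Euclid: 98 = 1·94 + 4; 94 = 23·4 + 2; 4 = 2·2 + 0 → gcd = 2; 6 = 2·3.
Back-substitution yields 98·(-23) + 94·(24) = 2, so one solution is u = -23·3 = -69, v = 24·3 = 72.
Solutions in u differ by 94/2 = 47; the one in [0, 47) is -69 mod 47 = 25.

25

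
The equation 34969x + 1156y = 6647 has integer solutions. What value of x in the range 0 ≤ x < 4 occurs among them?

3

Reduce mod 1156: 34969x ≡ 6647 (mod 1156). With g = gcd(34969, 1156) = 289 dividing 6647, divide through: 121x ≡ 23 (mod 4).
Since gcd(121, 4) = 1, x ≡ 23·(121)⁻¹ ≡ 3 (mod 4). Smallest non-negative: 3.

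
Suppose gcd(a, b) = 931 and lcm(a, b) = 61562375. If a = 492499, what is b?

116375

a·b = gcd·lcm = 931·61562375 = 57314571125, so b = 57314571125/492499 = 116375.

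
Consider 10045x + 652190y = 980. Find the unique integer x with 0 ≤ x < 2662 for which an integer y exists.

gcd(10045, 652190) = 245 (Euclid: 652190 = 64·10045 + 9310; 10045 = 1·9310 + 735; 9310 = 12·735 + 490; 735 = 1·490 + 245; 490 = 2·245 + 0), and 245 | 980.
Extended Euclid: 10045·(909) + 652190·(-14) = 245. Scale by 4: x₀ = 3636.
General solution x = x₀ + 2662t; reducing mod 2662 gives x = 974 (and y = -15).

974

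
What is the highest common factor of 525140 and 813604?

484

Euclid: 813604 = 1·525140 + 288464; 525140 = 1·288464 + 236676; 288464 = 1·236676 + 51788; 236676 = 4·51788 + 29524; 51788 = 1·29524 + 22264; 29524 = 1·22264 + 7260; 22264 = 3·7260 + 484; 7260 = 15·484 + 0. Last nonzero remainder: 484.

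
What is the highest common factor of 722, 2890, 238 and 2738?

2

gcd(722, 2890): 2890 = 4·722 + 2; 722 = 361·2 + 0 → 2
gcd(2, 238): 238 = 119·2 + 0 → 2
gcd(2, 2738): 2738 = 1369·2 + 0 → 2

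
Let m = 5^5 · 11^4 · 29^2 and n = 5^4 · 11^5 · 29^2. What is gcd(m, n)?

7695675625

min exponent per shared prime: 5^4 · 11^4 · 29^2 = 7695675625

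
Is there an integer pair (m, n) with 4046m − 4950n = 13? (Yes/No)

gcd(4046, 4950): 4950 = 1·4046 + 904; 4046 = 4·904 + 430; 904 = 2·430 + 44; 430 = 9·44 + 34; 44 = 1·34 + 10; 34 = 3·10 + 4; 10 = 2·4 + 2; 4 = 2·2 + 0 → 2
2 does not divide 13, so a solution does not exist.

No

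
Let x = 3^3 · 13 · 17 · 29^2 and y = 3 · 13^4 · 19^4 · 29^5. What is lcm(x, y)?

35042129324390326671

max exponent per prime: 3^3 · 13^4 · 17 · 19^4 · 29^5 = 35042129324390326671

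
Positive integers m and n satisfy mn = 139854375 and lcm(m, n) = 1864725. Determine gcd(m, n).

gcd·lcm = product, so gcd = 139854375/1864725 = 75.

75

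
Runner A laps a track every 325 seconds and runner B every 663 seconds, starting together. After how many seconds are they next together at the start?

16575

gcd first: 663 = 2·325 + 13; 325 = 25·13 + 0 → gcd = 13
lcm = 325·663/gcd = 215475/13 = 16575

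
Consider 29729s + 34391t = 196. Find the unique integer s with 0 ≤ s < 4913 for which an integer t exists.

3113

Euclid: 34391 = 1·29729 + 4662; 29729 = 6·4662 + 1757; 4662 = 2·1757 + 1148; 1757 = 1·1148 + 609; 1148 = 1·609 + 539; 609 = 1·539 + 70; 539 = 7·70 + 49; 70 = 1·49 + 21; 49 = 2·21 + 7; 21 = 3·7 + 0 → gcd = 7; 196 = 7·28.
Back-substitution yields 29729·(-1468) + 34391·(1269) = 7, so one solution is s = -1468·28 = -41104, t = 1269·28 = 35532.
Solutions in s differ by 34391/7 = 4913; the one in [0, 4913) is -41104 mod 4913 = 3113.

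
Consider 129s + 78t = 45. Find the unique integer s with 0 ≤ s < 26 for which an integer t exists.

Euclid: 129 = 1·78 + 51; 78 = 1·51 + 27; 51 = 1·27 + 24; 27 = 1·24 + 3; 24 = 8·3 + 0 → gcd = 3; 45 = 3·15.
Back-substitution yields 129·(-3) + 78·(5) = 3, so one solution is s = -3·15 = -45, t = 5·15 = 75.
Solutions in s differ by 78/3 = 26; the one in [0, 26) is -45 mod 26 = 7.

7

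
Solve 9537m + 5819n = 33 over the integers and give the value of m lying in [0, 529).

108

Reduce mod 5819: 9537m ≡ 33 (mod 5819). With g = gcd(9537, 5819) = 11 dividing 33, divide through: 867m ≡ 3 (mod 529).
Since gcd(867, 529) = 1, m ≡ 3·(867)⁻¹ ≡ 108 (mod 529). Smallest non-negative: 108.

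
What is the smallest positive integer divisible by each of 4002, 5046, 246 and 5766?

4572801258

4002 = 2 · 3 · 23 · 29; 5046 = 2 · 3 · 29²; 246 = 2 · 3 · 41; 5766 = 2 · 3 · 31²
lcm takes max exponent of each prime: 2 · 3 · 23 · 29² · 31² · 41 = 4572801258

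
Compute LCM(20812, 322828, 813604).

23334976324

20812 = 2² · 11² · 43; 322828 = 2² · 11² · 23 · 29; 813604 = 2² · 11² · 41²
lcm takes max exponent of each prime: 2² · 11² · 23 · 29 · 41² · 43 = 23334976324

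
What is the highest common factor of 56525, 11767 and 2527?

7

gcd(56525, 11767): 56525 = 4·11767 + 9457; 11767 = 1·9457 + 2310; 9457 = 4·2310 + 217; 2310 = 10·217 + 140; 217 = 1·140 + 77; 140 = 1·77 + 63; 77 = 1·63 + 14; 63 = 4·14 + 7; 14 = 2·7 + 0 → 7
gcd(7, 2527): 2527 = 361·7 + 0 → 7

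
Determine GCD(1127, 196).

49

Euclid: 1127 = 5·196 + 147; 196 = 1·147 + 49; 147 = 3·49 + 0. Last nonzero remainder: 49.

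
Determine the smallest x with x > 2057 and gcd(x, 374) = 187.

2431

374 = 187·2. Any x with gcd(x, 374) = 187 is a multiple of 187, say 187s, with s coprime to 2.
Need s > 2057/187, so s ≥ 12. First s ≥ 12 with gcd(s, 2) = 1 is s = 13. Thus x = 187·13 = 2431.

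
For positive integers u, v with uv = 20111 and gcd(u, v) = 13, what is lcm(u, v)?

1547

gcd·lcm = product, so lcm = 20111/13 = 1547.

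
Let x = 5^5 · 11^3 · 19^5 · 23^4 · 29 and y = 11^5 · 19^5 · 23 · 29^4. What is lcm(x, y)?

246652083244346979730403125

max exponent per prime: 5^5 · 11^5 · 19^5 · 23^4 · 29^4 = 246652083244346979730403125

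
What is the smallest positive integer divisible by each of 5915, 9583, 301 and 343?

5915 = 5 · 7 · 13²; 9583 = 7 · 37²; 301 = 7 · 43; 343 = 7³
lcm takes max exponent of each prime: 5 · 7³ · 13² · 37² · 43 = 17061716945

17061716945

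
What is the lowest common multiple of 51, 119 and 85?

1785

51 = 3 · 17; 119 = 7 · 17; 85 = 5 · 17
lcm takes max exponent of each prime: 3 · 5 · 7 · 17 = 1785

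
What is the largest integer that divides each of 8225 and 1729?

Euclid: 8225 = 4·1729 + 1309; 1729 = 1·1309 + 420; 1309 = 3·420 + 49; 420 = 8·49 + 28; 49 = 1·28 + 21; 28 = 1·21 + 7; 21 = 3·7 + 0. Last nonzero remainder: 7.

7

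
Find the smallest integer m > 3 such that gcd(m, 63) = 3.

6

63 = 3·21. Any m with gcd(m, 63) = 3 is a multiple of 3, say 3s, with s coprime to 21.
Need s > 3/3, so s ≥ 2. First s ≥ 2 with gcd(s, 21) = 1 is s = 2. Thus m = 3·2 = 6.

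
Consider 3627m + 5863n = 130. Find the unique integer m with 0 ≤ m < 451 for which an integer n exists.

Euclid: 5863 = 1·3627 + 2236; 3627 = 1·2236 + 1391; 2236 = 1·1391 + 845; 1391 = 1·845 + 546; 845 = 1·546 + 299; 546 = 1·299 + 247; 299 = 1·247 + 52; 247 = 4·52 + 39; 52 = 1·39 + 13; 39 = 3·13 + 0 → gcd = 13; 130 = 13·10.
Back-substitution yields 3627·(-118) + 5863·(73) = 13, so one solution is m = -118·10 = -1180, n = 73·10 = 730.
Solutions in m differ by 5863/13 = 451; the one in [0, 451) is -1180 mod 451 = 173.

173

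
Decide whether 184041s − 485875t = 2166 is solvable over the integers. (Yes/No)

No

gcd(184041, 485875): 485875 = 2·184041 + 117793; 184041 = 1·117793 + 66248; 117793 = 1·66248 + 51545; 66248 = 1·51545 + 14703; 51545 = 3·14703 + 7436; 14703 = 1·7436 + 7267; 7436 = 1·7267 + 169; 7267 = 43·169 + 0 → 169
169 does not divide 2166, so a solution does not exist.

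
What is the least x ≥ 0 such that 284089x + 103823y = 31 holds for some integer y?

5449

Euclid: 284089 = 2·103823 + 76443; 103823 = 1·76443 + 27380; 76443 = 2·27380 + 21683; 27380 = 1·21683 + 5697; 21683 = 3·5697 + 4592; 5697 = 1·4592 + 1105; 4592 = 4·1105 + 172; 1105 = 6·172 + 73; 172 = 2·73 + 26; 73 = 2·26 + 21; 26 = 1·21 + 5; 21 = 4·5 + 1; 5 = 5·1 + 0 → gcd = 1; 31 = 1·31.
Back-substitution yields 284089·(-19919) + 103823·(54504) = 1, so one solution is x = -19919·31 = -617489, y = 54504·31 = 1689624.
Solutions in x differ by 103823/1 = 103823; the one in [0, 103823) is -617489 mod 103823 = 5449.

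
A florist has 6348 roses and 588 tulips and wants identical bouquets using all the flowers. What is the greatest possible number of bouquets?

12

Euclid: 6348 = 10·588 + 468; 588 = 1·468 + 120; 468 = 3·120 + 108; 120 = 1·108 + 12; 108 = 9·12 + 0. Last nonzero remainder: 12.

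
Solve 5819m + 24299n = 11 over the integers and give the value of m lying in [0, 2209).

Euclid: 24299 = 4·5819 + 1023; 5819 = 5·1023 + 704; 1023 = 1·704 + 319; 704 = 2·319 + 66; 319 = 4·66 + 55; 66 = 1·55 + 11; 55 = 5·11 + 0 → gcd = 11; 11 = 11·1.
Back-substitution yields 5819·(380) + 24299·(-91) = 11, so one solution is m = 380·1 = 380, n = -91·1 = -91.
Solutions in m differ by 24299/11 = 2209; the one in [0, 2209) is 380 mod 2209 = 380.

380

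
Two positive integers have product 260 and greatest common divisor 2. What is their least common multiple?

gcd·lcm = product, so lcm = 260/2 = 130.

130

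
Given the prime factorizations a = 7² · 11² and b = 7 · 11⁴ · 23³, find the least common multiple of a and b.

max exponent per prime: 7² · 11⁴ · 23³ = 8728715303

8728715303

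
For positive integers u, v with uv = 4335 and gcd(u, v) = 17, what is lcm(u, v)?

gcd·lcm = product, so lcm = 4335/17 = 255.

255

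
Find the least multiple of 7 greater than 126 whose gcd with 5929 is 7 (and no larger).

5929 = 7·847. Any m with gcd(m, 5929) = 7 is a multiple of 7, say 7s, with s coprime to 847.
Need s > 126/7, so s ≥ 19. First s ≥ 19 with gcd(s, 847) = 1 is s = 19. Thus m = 7·19 = 133.

133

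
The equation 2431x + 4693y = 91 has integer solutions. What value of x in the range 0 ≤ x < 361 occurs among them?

251

Reduce mod 4693: 2431x ≡ 91 (mod 4693). With g = gcd(2431, 4693) = 13 dividing 91, divide through: 187x ≡ 7 (mod 361).
Since gcd(187, 361) = 1, x ≡ 7·(187)⁻¹ ≡ 251 (mod 361). Smallest non-negative: 251.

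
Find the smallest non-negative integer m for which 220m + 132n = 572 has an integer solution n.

2

Reduce mod 132: 220m ≡ 572 (mod 132). With g = gcd(220, 132) = 44 dividing 572, divide through: 5m ≡ 13 (mod 3).
Since gcd(5, 3) = 1, m ≡ 13·(5)⁻¹ ≡ 2 (mod 3). Smallest non-negative: 2.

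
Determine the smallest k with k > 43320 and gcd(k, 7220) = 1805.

45125

Multiples of 1805 above 43320: 1805·25, 1805·26, … . Need the cofactor coprime to 7220/1805 = 4.
Checking s = 25, 26, … the first with gcd(s, 4) = 1 is s = 25, giving 45125.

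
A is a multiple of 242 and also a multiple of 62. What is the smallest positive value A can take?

7502

242 = 2 · 11²; 62 = 2 · 31
max exponents: 2 · 11² · 31 = 7502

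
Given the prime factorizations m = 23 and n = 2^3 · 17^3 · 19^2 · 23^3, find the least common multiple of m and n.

max exponent per prime: 2^3 · 17^3 · 19^2 · 23^3 = 172634448248

172634448248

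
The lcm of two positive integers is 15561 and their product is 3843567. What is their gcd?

gcd·lcm = product, so gcd = 3843567/15561 = 247.

247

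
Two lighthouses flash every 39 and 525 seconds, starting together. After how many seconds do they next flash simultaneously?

6825

39 = 3 · 13; 525 = 3 · 5² · 7
max exponents: 3 · 5² · 7 · 13 = 6825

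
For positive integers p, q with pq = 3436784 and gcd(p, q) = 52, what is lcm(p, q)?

For any two positive integers, gcd × lcm equals their product. Hence lcm = 3436784 / 52 = 66092.

66092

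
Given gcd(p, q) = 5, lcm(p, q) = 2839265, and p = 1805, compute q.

7865

Using pq = gcd(p,q)·lcm(p,q) = 5·2839265 = 14196325, we get q = 14196325/1805 = 7865.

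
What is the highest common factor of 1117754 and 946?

22

Euclid: 1117754 = 1181·946 + 528; 946 = 1·528 + 418; 528 = 1·418 + 110; 418 = 3·110 + 88; 110 = 1·88 + 22; 88 = 4·22 + 0. Last nonzero remainder: 22.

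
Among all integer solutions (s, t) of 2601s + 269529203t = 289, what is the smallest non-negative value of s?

Reduce mod 269529203: 2601s ≡ 289 (mod 269529203). With g = gcd(2601, 269529203) = 289 dividing 289, divide through: 9s ≡ 1 (mod 932627).
Since gcd(9, 932627) = 1, s ≡ 1·(9)⁻¹ ≡ 414501 (mod 932627). Smallest non-negative: 414501.

414501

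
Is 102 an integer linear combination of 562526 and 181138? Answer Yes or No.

By Bézout, 562526u + 181138v = 102 has integer solutions iff gcd(562526, 181138) | 102.
Euclid: 562526 = 3·181138 + 19112; 181138 = 9·19112 + 9130; 19112 = 2·9130 + 852; 9130 = 10·852 + 610; 852 = 1·610 + 242; 610 = 2·242 + 126; 242 = 1·126 + 116; 126 = 1·116 + 10; 116 = 11·10 + 6; 10 = 1·6 + 4; 6 = 1·4 + 2; 4 = 2·2 + 0. gcd = 2; 102 mod 2 = 0. Yes.

Yes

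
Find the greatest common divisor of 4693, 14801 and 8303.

361

4693 = 13 · 19²; 14801 = 19² · 41; 8303 = 19² · 23
gcd takes min exponent of each prime: 19² = 361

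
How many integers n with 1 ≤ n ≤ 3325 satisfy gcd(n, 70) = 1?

1140

Prime factors of 70: 2, 5, 7. Count integers ≤ 3325 divisible by none of them.
By inclusion–exclusion: 3325 − ⌊3325/2⌋ − ⌊3325/5⌋ − ⌊3325/7⌋ + ⌊3325/10⌋ + ⌊3325/14⌋ + ⌊3325/35⌋ − ⌊3325/70⌋ = 1140.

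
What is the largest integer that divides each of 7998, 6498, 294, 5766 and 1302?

6

gcd(7998, 6498): 7998 = 1·6498 + 1500; 6498 = 4·1500 + 498; 1500 = 3·498 + 6; 498 = 83·6 + 0 → 6
gcd(6, 294): 294 = 49·6 + 0 → 6
gcd(6, 5766): 5766 = 961·6 + 0 → 6
gcd(6, 1302): 1302 = 217·6 + 0 → 6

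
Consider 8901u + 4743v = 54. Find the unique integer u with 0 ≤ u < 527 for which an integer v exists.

308

gcd(8901, 4743) = 9 (Euclid: 8901 = 1·4743 + 4158; 4743 = 1·4158 + 585; 4158 = 7·585 + 63; 585 = 9·63 + 18; 63 = 3·18 + 9; 18 = 2·9 + 0), and 9 | 54.
Extended Euclid: 8901·(227) + 4743·(-426) = 9. Scale by 6: u₀ = 1362.
General solution u = u₀ + 527t; reducing mod 527 gives u = 308 (and v = -578).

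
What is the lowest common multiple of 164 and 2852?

gcd first: 2852 = 17·164 + 64; 164 = 2·64 + 36; 64 = 1·36 + 28; 36 = 1·28 + 8; 28 = 3·8 + 4; 8 = 2·4 + 0 → gcd = 4
lcm = 164·2852/gcd = 467728/4 = 116932

116932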